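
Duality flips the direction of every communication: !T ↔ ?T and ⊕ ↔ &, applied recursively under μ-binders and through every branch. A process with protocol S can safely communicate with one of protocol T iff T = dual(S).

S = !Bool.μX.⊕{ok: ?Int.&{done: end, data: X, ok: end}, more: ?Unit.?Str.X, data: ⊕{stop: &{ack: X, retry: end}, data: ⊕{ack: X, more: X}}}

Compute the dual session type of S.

?Bool.μX.&{ok: !Int.⊕{done: end, data: X, ok: end}, more: !Unit.!Str.X, data: &{stop: ⊕{ack: X, retry: end}, data: &{ack: X, more: X}}}

!Bool = ?Bool
  μX = μX  (rec unchanged)
    ⊕{ok,more,data} = &{ok,more,data}  (select→offer)
      case ok:
        ?Int = !Int
          &{done,data,ok} = ⊕{done,data,ok}  (&→⊕)
            case done:
              end self-dual
            case data:
              X self-dual
            case ok:
              end self-dual
      case more:
        ?Unit = !Unit
          ?Str = !Str
            X self-dual
      case data:
        ⊕{stop,data} = &{stop,data}  (select→offer)
          case stop:
            &{ack,retry} = ⊕{ack,retry}  (&→⊕)
              case ack:
                X self-dual
              case retry:
                end self-dual
          case data:
            ⊕{ack,more} = &{ack,more}  (select→offer)
              case ack:
                X self-dual
              case more:
                X self-dual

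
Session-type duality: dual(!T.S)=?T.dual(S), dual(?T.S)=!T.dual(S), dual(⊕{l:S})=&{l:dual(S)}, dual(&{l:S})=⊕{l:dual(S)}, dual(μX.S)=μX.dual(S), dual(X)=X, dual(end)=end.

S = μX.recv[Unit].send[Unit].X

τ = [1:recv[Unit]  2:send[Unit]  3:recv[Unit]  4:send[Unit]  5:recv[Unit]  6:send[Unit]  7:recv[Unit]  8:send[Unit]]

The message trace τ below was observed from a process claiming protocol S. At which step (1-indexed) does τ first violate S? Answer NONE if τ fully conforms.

NONE

step 1: recv[Unit]  match  state: send[Unit].μX.…
step 2: send[Unit]  match  state: μX.…
step 3: recv[Unit]  match  state: send[Unit].μX.…
step 4: send[Unit]  match  state: μX.…
step 5: recv[Unit]  match  state: send[Unit].μX.…
step 6: send[Unit]  match  state: μX.…
step 7: recv[Unit]  match  state: send[Unit].μX.…
step 8: send[Unit]  match  state: μX.…
τ conforms to S (length 8)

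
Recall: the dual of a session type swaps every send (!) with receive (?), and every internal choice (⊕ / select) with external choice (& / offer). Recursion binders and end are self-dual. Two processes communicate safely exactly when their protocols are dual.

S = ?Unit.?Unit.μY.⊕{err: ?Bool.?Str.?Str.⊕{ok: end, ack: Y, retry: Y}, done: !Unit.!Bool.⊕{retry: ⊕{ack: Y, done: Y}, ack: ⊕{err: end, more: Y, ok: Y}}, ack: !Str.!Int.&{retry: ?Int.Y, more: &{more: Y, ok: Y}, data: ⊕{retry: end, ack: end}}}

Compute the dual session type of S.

!Unit.!Unit.μY.&{err: !Bool.!Str.!Str.&{ok: end, ack: Y, retry: Y}, done: ?Unit.?Bool.&{retry: &{ack: Y, done: Y}, ack: &{err: end, more: Y, ok: Y}}, ack: ?Str.?Int.⊕{retry: !Int.Y, more: ⊕{more: Y, ok: Y}, data: &{retry: end, ack: end}}}

?Unit → !Unit
  ?Unit → !Unit
    μY → μY  (μ self-dual)
      ⊕{err,done,ack} → &{err,done,ack}  (select→offer)
        case err:
          ?Bool → !Bool
            ?Str → !Str
              ?Str → !Str
                ⊕{ok,ack,retry} → &{ok,ack,retry}  (select→offer)
                  case ok:
                    end self-dual
                  case ack:
                    Y self-dual
                  case retry:
                    Y self-dual
        case done:
          !Unit → ?Unit
            !Bool → ?Bool
              ⊕{retry,ack} → &{retry,ack}  (select→offer)
                case retry:
                  ⊕{ack,done} → &{ack,done}  (select→offer)
                    case ack:
                      Y self-dual
                    case done:
                      Y self-dual
                case ack:
                  ⊕{err,more,ok} → &{err,more,ok}  (select→offer)
                    case err:
                      end self-dual
                    case more:
                      Y self-dual
                    case ok:
                      Y self-dual
        case ack:
          !Str → ?Str
            !Int → ?Int
              &{retry,more,data} → ⊕{retry,more,data}  (external→internal)
                case retry:
                  ?Int → !Int
                    Y self-dual
                case more:
                  &{more,ok} → ⊕{more,ok}  (external→internal)
                    case more:
                      Y self-dual
                    case ok:
                      Y self-dual
                case data:
                  ⊕{retry,ack} → &{retry,ack}  (select→offer)
                    case retry:
                      end self-dual
                    case ack:
                      end self-dual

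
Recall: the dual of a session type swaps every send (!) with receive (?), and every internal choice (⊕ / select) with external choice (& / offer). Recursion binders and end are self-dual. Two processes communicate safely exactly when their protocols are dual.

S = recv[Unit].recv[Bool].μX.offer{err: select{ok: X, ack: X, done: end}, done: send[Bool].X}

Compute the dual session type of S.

recv[Unit] ↦ send[Unit]
  recv[Bool] ↦ send[Bool]
    μX ↦ μX  (rec unchanged)
      offer{err,done} ↦ select{err,done}  (&→⊕)
        • err:
          select{ok,ack,done} ↦ offer{ok,ack,done}  (internal→external)
            • ok:
              X ↦ X
            • ack:
              X ↦ X
            • done:
              end ↦ end
        • done:
          send[Bool] ↦ recv[Bool]
            X ↦ X

send[Unit].send[Bool].μX.select{err: offer{ok: X, ack: X, done: end}, done: recv[Bool].X}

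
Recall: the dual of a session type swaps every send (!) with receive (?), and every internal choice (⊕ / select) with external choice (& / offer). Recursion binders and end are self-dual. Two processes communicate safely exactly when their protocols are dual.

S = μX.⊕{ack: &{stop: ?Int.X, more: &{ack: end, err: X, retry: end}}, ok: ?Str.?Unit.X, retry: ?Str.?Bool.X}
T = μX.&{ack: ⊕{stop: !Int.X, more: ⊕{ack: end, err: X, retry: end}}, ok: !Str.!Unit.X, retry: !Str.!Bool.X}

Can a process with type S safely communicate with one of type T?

μX ‖ μX  match (rec unchanged)
  ⊕{ack,ok,retry} ‖ &{ack,ok,retry}  match same labels
    • ack:
      &{stop,more} ‖ ⊕{stop,more}  match same labels
        • stop:
          ?Int ‖ !Int  match
            X ‖ X  match
        • more:
          &{ack,err,retry} ‖ ⊕{ack,err,retry}  match same labels
            • ack:
              end ‖ end  match
            • err:
              X ‖ X  match
            • retry:
              end ‖ end  match
    • ok:
      ?Str ‖ !Str  match
        ?Unit ‖ !Unit  match
          X ‖ X  match
    • retry:
      ?Str ‖ !Str  match
        ?Bool ‖ !Bool  match
          X ‖ X  match

YES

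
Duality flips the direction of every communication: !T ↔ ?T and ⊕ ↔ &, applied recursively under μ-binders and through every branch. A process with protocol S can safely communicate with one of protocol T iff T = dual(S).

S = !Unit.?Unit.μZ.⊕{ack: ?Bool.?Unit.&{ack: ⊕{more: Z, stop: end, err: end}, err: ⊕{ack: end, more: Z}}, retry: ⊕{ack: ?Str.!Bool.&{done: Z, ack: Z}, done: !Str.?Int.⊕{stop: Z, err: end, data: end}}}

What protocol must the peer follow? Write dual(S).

!Unit → ?Unit
  ?Unit → !Unit
    μZ → μZ  (binder kept)
      ⊕{ack,retry} → &{ack,retry}  (⊕→&)
        • ack:
          ?Bool → !Bool
            ?Unit → !Unit
              &{ack,err} → ⊕{ack,err}  (external→internal)
                • ack:
                  ⊕{more,stop,err} → &{more,stop,err}  (⊕→&)
                    • more:
                      dual(Z) = Z
                    • stop:
                      dual(end) = end
                    • err:
                      dual(end) = end
                • err:
                  ⊕{ack,more} → &{ack,more}  (⊕→&)
                    • ack:
                      dual(end) = end
                    • more:
                      dual(Z) = Z
        • retry:
          ⊕{ack,done} → &{ack,done}  (⊕→&)
            • ack:
              ?Str → !Str
                !Bool → ?Bool
                  &{done,ack} → ⊕{done,ack}  (external→internal)
                    • done:
                      dual(Z) = Z
                    • ack:
                      dual(Z) = Z
            • done:
              !Str → ?Str
                ?Int → !Int
                  ⊕{stop,err,data} → &{stop,err,data}  (⊕→&)
                    • stop:
                      dual(Z) = Z
                    • err:
                      dual(end) = end
                    • data:
                      dual(end) = end

?Unit.!Unit.μZ.&{ack: !Bool.!Unit.⊕{ack: &{more: Z, stop: end, err: end}, err: &{ack: end, more: Z}}, retry: &{ack: !Str.?Bool.⊕{done: Z, ack: Z}, done: ?Str.!Int.&{stop: Z, err: end, data: end}}}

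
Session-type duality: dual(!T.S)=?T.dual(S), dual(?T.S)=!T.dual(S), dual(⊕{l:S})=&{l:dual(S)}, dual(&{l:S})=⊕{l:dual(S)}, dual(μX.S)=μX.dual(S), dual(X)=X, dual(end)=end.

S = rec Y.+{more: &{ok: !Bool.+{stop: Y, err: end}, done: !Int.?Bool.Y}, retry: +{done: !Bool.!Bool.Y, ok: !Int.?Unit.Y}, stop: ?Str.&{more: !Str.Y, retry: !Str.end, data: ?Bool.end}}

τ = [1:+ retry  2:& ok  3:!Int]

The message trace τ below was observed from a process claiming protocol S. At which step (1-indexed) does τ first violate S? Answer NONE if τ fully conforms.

@1 + retry  ✓  cont: +{done: !Bool.!Bool.rec Y.…, ok: !Int.?Unit.rec Y.…}
@2 got & ok, protocol expects + done or + ok  ✗

2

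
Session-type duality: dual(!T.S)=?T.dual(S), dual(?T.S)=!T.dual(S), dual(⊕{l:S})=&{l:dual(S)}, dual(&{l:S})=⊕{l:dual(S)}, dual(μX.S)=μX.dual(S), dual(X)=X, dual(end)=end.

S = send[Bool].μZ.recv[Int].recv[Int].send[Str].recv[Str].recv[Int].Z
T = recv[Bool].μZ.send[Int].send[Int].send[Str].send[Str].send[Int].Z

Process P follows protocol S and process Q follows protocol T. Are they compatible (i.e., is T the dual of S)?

NO

send[Bool] ‖ recv[Bool]  ✓
  μZ ‖ μZ  ✓ (rec unchanged)
    recv[Int] ‖ send[Int]  ✓
      recv[Int] ‖ send[Int]  ✓
        send[Str] ‖ send[Str]  ✗ same direction on both sides — not dual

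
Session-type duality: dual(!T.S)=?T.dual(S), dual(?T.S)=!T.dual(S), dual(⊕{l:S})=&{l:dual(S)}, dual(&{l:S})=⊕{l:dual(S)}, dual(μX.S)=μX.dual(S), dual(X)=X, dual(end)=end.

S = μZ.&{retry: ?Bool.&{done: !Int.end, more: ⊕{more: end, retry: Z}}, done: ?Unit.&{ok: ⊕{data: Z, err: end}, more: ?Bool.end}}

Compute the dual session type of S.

μZ.⊕{retry: !Bool.⊕{done: ?Int.end, more: &{more: end, retry: Z}}, done: !Unit.⊕{ok: &{data: Z, err: end}, more: !Bool.end}}

μZ → μZ  (rec unchanged)
  &{retry,done} → ⊕{retry,done}  (&→⊕)
    [retry]
      ?Bool → !Bool
        &{done,more} → ⊕{done,more}  (&→⊕)
          [done]
            !Int → ?Int
              end self-dual
          [more]
            ⊕{more,retry} → &{more,retry}  (select→offer)
              [more]
                end self-dual
              [retry]
                Z self-dual
    [done]
      ?Unit → !Unit
        &{ok,more} → ⊕{ok,more}  (&→⊕)
          [ok]
            ⊕{data,err} → &{data,err}  (select→offer)
              [data]
                Z self-dual
              [err]
                end self-dual
          [more]
            ?Bool → !Bool
              end self-dual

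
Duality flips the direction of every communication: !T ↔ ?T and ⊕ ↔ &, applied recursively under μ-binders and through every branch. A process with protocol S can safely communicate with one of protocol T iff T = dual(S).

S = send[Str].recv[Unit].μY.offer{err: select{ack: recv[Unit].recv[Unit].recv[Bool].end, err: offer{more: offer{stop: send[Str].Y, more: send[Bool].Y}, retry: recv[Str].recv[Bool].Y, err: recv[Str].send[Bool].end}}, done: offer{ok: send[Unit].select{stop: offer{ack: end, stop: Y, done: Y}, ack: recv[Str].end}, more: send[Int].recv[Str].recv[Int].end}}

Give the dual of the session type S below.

recv[Str].send[Unit].μY.select{err: offer{ack: send[Unit].send[Unit].send[Bool].end, err: select{more: select{stop: recv[Str].Y, more: recv[Bool].Y}, retry: send[Str].send[Bool].Y, err: send[Str].recv[Bool].end}}, done: select{ok: recv[Unit].offer{stop: select{ack: end, stop: Y, done: Y}, ack: send[Str].end}, more: recv[Int].send[Str].send[Int].end}}

send[Str] ↦ recv[Str]
  recv[Unit] ↦ send[Unit]
    μY ↦ μY  (binder kept)
      offer{err,done} ↦ select{err,done}  (external→internal)
        • err:
          select{ack,err} ↦ offer{ack,err}  (internal→external)
            • ack:
              recv[Unit] ↦ send[Unit]
                recv[Unit] ↦ send[Unit]
                  recv[Bool] ↦ send[Bool]
                    end ↦ end
            • err:
              offer{more,retry,err} ↦ select{more,retry,err}  (external→internal)
                • more:
                  offer{stop,more} ↦ select{stop,more}  (external→internal)
                    • stop:
                      send[Str] ↦ recv[Str]
                        Y ↦ Y
                    • more:
                      send[Bool] ↦ recv[Bool]
                        Y ↦ Y
                • retry:
                  recv[Str] ↦ send[Str]
                    recv[Bool] ↦ send[Bool]
                      Y ↦ Y
                • err:
                  recv[Str] ↦ send[Str]
                    send[Bool] ↦ recv[Bool]
                      end ↦ end
        • done:
          offer{ok,more} ↦ select{ok,more}  (external→internal)
            • ok:
              send[Unit] ↦ recv[Unit]
                select{stop,ack} ↦ offer{stop,ack}  (internal→external)
                  • stop:
                    offer{ack,stop,done} ↦ select{ack,stop,done}  (external→internal)
                      • ack:
                        end ↦ end
                      • stop:
                        Y ↦ Y
                      • done:
                        Y ↦ Y
                  • ack:
                    recv[Str] ↦ send[Str]
                      end ↦ end
            • more:
              send[Int] ↦ recv[Int]
                recv[Str] ↦ send[Str]
                  recv[Int] ↦ send[Int]
                    end ↦ end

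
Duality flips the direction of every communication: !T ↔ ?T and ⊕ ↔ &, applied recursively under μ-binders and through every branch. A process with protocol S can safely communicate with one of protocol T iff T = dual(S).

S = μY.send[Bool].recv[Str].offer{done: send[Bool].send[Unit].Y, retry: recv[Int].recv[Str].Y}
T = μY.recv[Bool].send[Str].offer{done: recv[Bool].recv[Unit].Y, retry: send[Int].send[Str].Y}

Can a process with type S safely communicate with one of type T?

NO

μY ‖ μY  ok (binder kept)
  send[Bool] ‖ recv[Bool]  ok
    recv[Str] ‖ send[Str]  ok
      offer{done,retry} ‖ offer{done,retry}  ✗ choice polarity not flipped — not dual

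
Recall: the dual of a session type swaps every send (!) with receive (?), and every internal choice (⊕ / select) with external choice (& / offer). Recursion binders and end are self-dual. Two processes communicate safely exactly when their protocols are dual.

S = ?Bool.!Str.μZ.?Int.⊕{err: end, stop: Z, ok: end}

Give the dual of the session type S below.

!Bool.?Str.μZ.!Int.&{err: end, stop: Z, ok: end}

?Bool ↦ !Bool
  !Str ↦ ?Str
    μZ ↦ μZ  (rec unchanged)
      ?Int ↦ !Int
        ⊕{err,stop,ok} ↦ &{err,stop,ok}  (⊕→&)
          • err:
            end ↦ end
          • stop:
            Z ↦ Z
          • ok:
            end ↦ end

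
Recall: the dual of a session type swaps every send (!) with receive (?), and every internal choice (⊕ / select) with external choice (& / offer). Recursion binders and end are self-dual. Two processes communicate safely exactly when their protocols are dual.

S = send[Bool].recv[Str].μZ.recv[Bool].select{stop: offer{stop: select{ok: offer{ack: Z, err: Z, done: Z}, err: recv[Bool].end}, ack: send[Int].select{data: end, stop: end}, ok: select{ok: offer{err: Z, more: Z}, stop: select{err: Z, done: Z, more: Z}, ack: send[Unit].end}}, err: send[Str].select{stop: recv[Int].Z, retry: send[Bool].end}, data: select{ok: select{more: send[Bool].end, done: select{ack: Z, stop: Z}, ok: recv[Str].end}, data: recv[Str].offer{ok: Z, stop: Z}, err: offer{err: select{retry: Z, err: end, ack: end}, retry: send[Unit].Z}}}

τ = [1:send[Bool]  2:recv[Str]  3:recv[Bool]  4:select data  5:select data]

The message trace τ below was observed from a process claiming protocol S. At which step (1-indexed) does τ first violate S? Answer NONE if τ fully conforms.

NONE

step 1: send[Bool]  ok  cont: recv[Str].μZ.…
step 2: recv[Str]  ok  cont: μZ.…
step 3: recv[Bool]  ok  cont: select{stop: offer{stop: select{ok: offer{ack: μZ.…, err: μZ.…, done: μZ.…}, err: recv[Bool].end}, ack: send[Int].select{data: end, stop: end}, ok: select{ok: offer{err: μZ.…, more: μZ.…}, stop: select{err: μZ.…, done: μZ.…, more: μZ.…}, ack: send[Unit].end}}, err: send[Str].select{stop: recv[Int].μZ.…, retry: send[Bool].end}, data: select{ok: select{more: send[Bool].end, done: select{ack: μZ.…, stop: μZ.…}, ok: recv[Str].end}, data: recv[Str].offer{ok: μZ.…, stop: μZ.…}, err: offer{err: select{retry: μZ.…, err: end, ack: end}, retry: send[Unit].μZ.…}}}
step 4: select data  ok  cont: select{ok: select{more: send[Bool].end, done: select{ack: μZ.…, stop: μZ.…}, ok: recv[Str].end}, data: recv[Str].offer{ok: μZ.…, stop: μZ.…}, err: offer{err: select{retry: μZ.…, err: end, ack: end}, retry: send[Unit].μZ.…}}
step 5: select data  ok  cont: recv[Str].offer{ok: μZ.…, stop: μZ.…}
all 5 steps conform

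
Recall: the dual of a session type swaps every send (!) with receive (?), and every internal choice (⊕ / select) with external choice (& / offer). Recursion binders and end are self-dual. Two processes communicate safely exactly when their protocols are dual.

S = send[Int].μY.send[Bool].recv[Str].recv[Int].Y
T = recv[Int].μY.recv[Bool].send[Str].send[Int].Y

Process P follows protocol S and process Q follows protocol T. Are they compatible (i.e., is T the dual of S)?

send[Int] ‖ recv[Int]  ok
  μY ‖ μY  ok (rec unchanged)
    send[Bool] ‖ recv[Bool]  ok
      recv[Str] ‖ send[Str]  ok
        recv[Int] ‖ send[Int]  ok
          Y ‖ Y  ok

YES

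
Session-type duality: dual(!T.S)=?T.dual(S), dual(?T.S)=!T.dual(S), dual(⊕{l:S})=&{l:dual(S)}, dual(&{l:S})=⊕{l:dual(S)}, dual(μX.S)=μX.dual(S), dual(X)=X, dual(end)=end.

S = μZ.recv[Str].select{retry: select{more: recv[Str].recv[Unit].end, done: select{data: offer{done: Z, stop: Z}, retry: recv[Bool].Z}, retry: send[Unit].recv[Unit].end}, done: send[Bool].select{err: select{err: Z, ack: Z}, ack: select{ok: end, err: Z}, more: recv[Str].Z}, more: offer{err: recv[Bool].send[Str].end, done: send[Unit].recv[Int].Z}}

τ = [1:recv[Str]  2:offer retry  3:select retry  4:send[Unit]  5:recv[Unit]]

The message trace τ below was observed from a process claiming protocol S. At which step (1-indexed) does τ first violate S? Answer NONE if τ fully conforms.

step 1: recv[Str]  ok  residual = select{retry: select{more: recv[Str].recv[Unit].end, done: select{data: offer{done: μZ.…, stop: μZ.…}, retry: recv[Bool].μZ.…}, retry: send[Unit].recv[Unit].end}, done: send[Bool].select{err: select{err: μZ.…, ack: μZ.…}, ack: select{ok: end, err: μZ.…}, more: recv[Str].μZ.…}, more: offer{err: recv[Bool].send[Str].end, done: send[Unit].recv[Int].μZ.…}}
step 2: got offer retry, protocol expects select retry or select done or select more  ✗

2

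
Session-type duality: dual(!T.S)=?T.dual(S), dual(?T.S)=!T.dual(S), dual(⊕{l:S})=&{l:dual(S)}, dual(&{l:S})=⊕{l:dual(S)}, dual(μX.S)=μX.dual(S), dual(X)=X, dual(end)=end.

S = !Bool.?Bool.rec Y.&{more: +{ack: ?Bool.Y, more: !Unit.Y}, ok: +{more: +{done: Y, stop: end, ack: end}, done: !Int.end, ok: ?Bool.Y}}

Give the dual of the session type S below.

?Bool.!Bool.rec Y.+{more: &{ack: !Bool.Y, more: ?Unit.Y}, ok: &{more: &{done: Y, stop: end, ack: end}, done: ?Int.end, ok: !Bool.Y}}

!Bool = ?Bool
  ?Bool = !Bool
    rec Y = rec Y  (μ self-dual)
      &{more,ok} = +{more,ok}  (&→⊕)
        case more:
          +{ack,more} = &{ack,more}  (⊕→&)
            case ack:
              ?Bool = !Bool
                dual(Y) = Y
            case more:
              !Unit = ?Unit
                dual(Y) = Y
        case ok:
          +{more,done,ok} = &{more,done,ok}  (⊕→&)
            case more:
              +{done,stop,ack} = &{done,stop,ack}  (⊕→&)
                case done:
                  dual(Y) = Y
                case stop:
                  dual(end) = end
                case ack:
                  dual(end) = end
            case done:
              !Int = ?Int
                dual(end) = end
            case ok:
              ?Bool = !Bool
                dual(Y) = Y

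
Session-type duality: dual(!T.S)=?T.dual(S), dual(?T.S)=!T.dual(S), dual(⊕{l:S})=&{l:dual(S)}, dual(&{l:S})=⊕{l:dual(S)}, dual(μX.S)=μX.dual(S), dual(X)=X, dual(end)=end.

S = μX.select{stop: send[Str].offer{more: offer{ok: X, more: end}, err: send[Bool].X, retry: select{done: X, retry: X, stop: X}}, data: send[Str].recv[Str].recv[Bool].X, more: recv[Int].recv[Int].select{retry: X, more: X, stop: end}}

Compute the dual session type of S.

μX.offer{stop: recv[Str].select{more: select{ok: X, more: end}, err: recv[Bool].X, retry: offer{done: X, retry: X, stop: X}}, data: recv[Str].send[Str].send[Bool].X, more: send[Int].send[Int].offer{retry: X, more: X, stop: end}}

μX → μX  (binder kept)
  select{stop,data,more} → offer{stop,data,more}  (select→offer)
    [stop]
      send[Str] → recv[Str]
        offer{more,err,retry} → select{more,err,retry}  (&→⊕)
          [more]
            offer{ok,more} → select{ok,more}  (&→⊕)
              [ok]
                X self-dual
              [more]
                end self-dual
          [err]
            send[Bool] → recv[Bool]
              X self-dual
          [retry]
            select{done,retry,stop} → offer{done,retry,stop}  (select→offer)
              [done]
                X self-dual
              [retry]
                X self-dual
              [stop]
                X self-dual
    [data]
      send[Str] → recv[Str]
        recv[Str] → send[Str]
          recv[Bool] → send[Bool]
            X self-dual
    [more]
      recv[Int] → send[Int]
        recv[Int] → send[Int]
          select{retry,more,stop} → offer{retry,more,stop}  (select→offer)
            [retry]
              X self-dual
            [more]
              X self-dual
            [stop]
              end self-dual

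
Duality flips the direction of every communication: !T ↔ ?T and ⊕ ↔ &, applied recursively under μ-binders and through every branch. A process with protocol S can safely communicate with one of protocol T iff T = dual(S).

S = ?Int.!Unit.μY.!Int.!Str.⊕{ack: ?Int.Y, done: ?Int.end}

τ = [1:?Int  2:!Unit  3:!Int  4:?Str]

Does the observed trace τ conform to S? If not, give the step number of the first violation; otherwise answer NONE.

step 1: ?Int  ✓  state: !Unit.μY.…
step 2: !Unit  ✓  state: μY.…
step 3: !Int  ✓  state: !Str.⊕{ack: ?Int.μY.…, done: ?Int.end}
step 4: got ?Str, protocol expects !Str  ✗

4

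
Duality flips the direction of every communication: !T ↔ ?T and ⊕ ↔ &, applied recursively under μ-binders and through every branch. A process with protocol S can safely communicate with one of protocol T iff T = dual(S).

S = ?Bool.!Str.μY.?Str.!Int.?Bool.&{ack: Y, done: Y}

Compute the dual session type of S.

?Bool ↦ !Bool
  !Str ↦ ?Str
    μY ↦ μY  (binder kept)
      ?Str ↦ !Str
        !Int ↦ ?Int
          ?Bool ↦ !Bool
            &{ack,done} ↦ ⊕{ack,done}  (&→⊕)
              • ack:
                dual(Y) = Y
              • done:
                dual(Y) = Y

!Bool.?Str.μY.!Str.?Int.!Bool.⊕{ack: Y, done: Y}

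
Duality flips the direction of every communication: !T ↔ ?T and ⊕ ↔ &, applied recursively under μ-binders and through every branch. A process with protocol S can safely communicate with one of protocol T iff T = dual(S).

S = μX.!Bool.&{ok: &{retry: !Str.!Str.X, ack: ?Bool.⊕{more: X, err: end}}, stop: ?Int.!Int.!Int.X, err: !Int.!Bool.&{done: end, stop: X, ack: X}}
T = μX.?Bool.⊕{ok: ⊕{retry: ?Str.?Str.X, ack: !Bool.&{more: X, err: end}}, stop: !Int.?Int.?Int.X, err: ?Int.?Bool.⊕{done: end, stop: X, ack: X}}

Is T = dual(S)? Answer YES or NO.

μX | μX  ok (rec unchanged)
  !Bool | ?Bool  ok
    &{ok,stop,err} | ⊕{ok,stop,err}  ok same labels
      • ok:
        &{retry,ack} | ⊕{retry,ack}  ok same labels
          • retry:
            !Str | ?Str  ok
              !Str | ?Str  ok
                X | X  ok
          • ack:
            ?Bool | !Bool  ok
              ⊕{more,err} | &{more,err}  ok same labels
                • more:
                  X | X  ok
                • err:
                  end | end  ok
      • stop:
        ?Int | !Int  ok
          !Int | ?Int  ok
            !Int | ?Int  ok
              X | X  ok
      • err:
        !Int | ?Int  ok
          !Bool | ?Bool  ok
            &{done,stop,ack} | ⊕{done,stop,ack}  ok same labels
              • done:
                end | end  ok
              • stop:
                X | X  ok
              • ack:
                X | X  ok

YES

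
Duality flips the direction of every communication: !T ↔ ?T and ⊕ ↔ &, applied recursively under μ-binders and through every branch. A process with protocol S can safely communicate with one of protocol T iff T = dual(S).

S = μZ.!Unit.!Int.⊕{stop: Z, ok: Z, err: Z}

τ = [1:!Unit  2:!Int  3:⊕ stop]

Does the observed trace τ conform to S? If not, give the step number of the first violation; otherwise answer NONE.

NONE

[1] !Unit  ok  cont: !Int.⊕{stop: μZ.…, ok: μZ.…, err: μZ.…}
[2] !Int  ok  cont: ⊕{stop: μZ.…, ok: μZ.…, err: μZ.…}
[3] ⊕ stop  ok  cont: μZ.…
τ conforms to S (length 3)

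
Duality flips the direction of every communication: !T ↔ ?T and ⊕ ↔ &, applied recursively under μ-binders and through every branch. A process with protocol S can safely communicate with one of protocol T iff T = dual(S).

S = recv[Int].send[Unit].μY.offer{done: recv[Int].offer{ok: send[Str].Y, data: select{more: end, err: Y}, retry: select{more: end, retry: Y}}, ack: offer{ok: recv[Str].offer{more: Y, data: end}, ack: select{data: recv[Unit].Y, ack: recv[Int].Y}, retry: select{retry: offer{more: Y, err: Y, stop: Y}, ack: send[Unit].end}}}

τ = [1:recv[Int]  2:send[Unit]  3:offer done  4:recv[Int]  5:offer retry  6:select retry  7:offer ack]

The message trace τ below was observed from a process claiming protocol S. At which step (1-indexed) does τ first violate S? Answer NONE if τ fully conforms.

NONE

step 1: recv[Int]  match  state: send[Unit].μY.…
step 2: send[Unit]  match  state: μY.…
step 3: offer done  match  state: recv[Int].offer{ok: send[Str].μY.…, data: select{more: end, err: μY.…}, retry: select{more: end, retry: μY.…}}
step 4: recv[Int]  match  state: offer{ok: send[Str].μY.…, data: select{more: end, err: μY.…}, retry: select{more: end, retry: μY.…}}
step 5: offer retry  match  state: select{more: end, retry: μY.…}
step 6: select retry  match  state: μY.…
step 7: offer ack  match  state: offer{ok: recv[Str].offer{more: μY.…, data: end}, ack: select{data: recv[Unit].μY.…, ack: recv[Int].μY.…}, retry: select{retry: offer{more: μY.…, err: μY.…, stop: μY.…}, ack: send[Unit].end}}
trace exhausted — no violation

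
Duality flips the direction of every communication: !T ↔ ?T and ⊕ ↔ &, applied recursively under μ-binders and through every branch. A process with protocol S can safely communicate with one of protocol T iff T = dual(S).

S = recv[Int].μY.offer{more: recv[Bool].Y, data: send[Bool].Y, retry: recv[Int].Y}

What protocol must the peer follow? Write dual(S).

send[Int].μY.select{more: send[Bool].Y, data: recv[Bool].Y, retry: send[Int].Y}

recv[Int] → send[Int]
  μY → μY  (binder kept)
    offer{more,data,retry} → select{more,data,retry}  (external→internal)
      [more]
        recv[Bool] → send[Bool]
          Y self-dual
      [data]
        send[Bool] → recv[Bool]
          Y self-dual
      [retry]
        recv[Int] → send[Int]
          Y self-dual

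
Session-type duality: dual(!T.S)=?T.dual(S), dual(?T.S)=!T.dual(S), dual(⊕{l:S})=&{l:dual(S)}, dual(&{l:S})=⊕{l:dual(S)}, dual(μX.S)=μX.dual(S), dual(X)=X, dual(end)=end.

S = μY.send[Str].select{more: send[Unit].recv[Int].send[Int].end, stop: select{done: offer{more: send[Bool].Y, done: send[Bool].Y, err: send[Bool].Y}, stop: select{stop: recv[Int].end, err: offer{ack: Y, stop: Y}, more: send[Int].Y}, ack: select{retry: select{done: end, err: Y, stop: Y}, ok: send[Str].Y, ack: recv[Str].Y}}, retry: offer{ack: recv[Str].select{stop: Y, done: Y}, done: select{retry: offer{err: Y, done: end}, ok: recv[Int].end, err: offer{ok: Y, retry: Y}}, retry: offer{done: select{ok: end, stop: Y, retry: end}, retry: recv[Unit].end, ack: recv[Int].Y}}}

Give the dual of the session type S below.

μY ↦ μY  (μ self-dual)
  send[Str] ↦ recv[Str]
    select{more,stop,retry} ↦ offer{more,stop,retry}  (⊕→&)
      • more:
        send[Unit] ↦ recv[Unit]
          recv[Int] ↦ send[Int]
            send[Int] ↦ recv[Int]
              end self-dual
      • stop:
        select{done,stop,ack} ↦ offer{done,stop,ack}  (⊕→&)
          • done:
            offer{more,done,err} ↦ select{more,done,err}  (&→⊕)
              • more:
                send[Bool] ↦ recv[Bool]
                  Y self-dual
              • done:
                send[Bool] ↦ recv[Bool]
                  Y self-dual
              • err:
                send[Bool] ↦ recv[Bool]
                  Y self-dual
          • stop:
            select{stop,err,more} ↦ offer{stop,err,more}  (⊕→&)
              • stop:
                recv[Int] ↦ send[Int]
                  end self-dual
              • err:
                offer{ack,stop} ↦ select{ack,stop}  (&→⊕)
                  • ack:
                    Y self-dual
                  • stop:
                    Y self-dual
              • more:
                send[Int] ↦ recv[Int]
                  Y self-dual
          • ack:
            select{retry,ok,ack} ↦ offer{retry,ok,ack}  (⊕→&)
              • retry:
                select{done,err,stop} ↦ offer{done,err,stop}  (⊕→&)
                  • done:
                    end self-dual
                  • err:
                    Y self-dual
                  • stop:
                    Y self-dual
              • ok:
                send[Str] ↦ recv[Str]
                  Y self-dual
              • ack:
                recv[Str] ↦ send[Str]
                  Y self-dual
      • retry:
        offer{ack,done,retry} ↦ select{ack,done,retry}  (&→⊕)
          • ack:
            recv[Str] ↦ send[Str]
              select{stop,done} ↦ offer{stop,done}  (⊕→&)
                • stop:
                  Y self-dual
                • done:
                  Y self-dual
          • done:
            select{retry,ok,err} ↦ offer{retry,ok,err}  (⊕→&)
              • retry:
                offer{err,done} ↦ select{err,done}  (&→⊕)
                  • err:
                    Y self-dual
                  • done:
                    end self-dual
              • ok:
                recv[Int] ↦ send[Int]
                  end self-dual
              • err:
                offer{ok,retry} ↦ select{ok,retry}  (&→⊕)
                  • ok:
                    Y self-dual
                  • retry:
                    Y self-dual
          • retry:
            offer{done,retry,ack} ↦ select{done,retry,ack}  (&→⊕)
              • done:
                select{ok,stop,retry} ↦ offer{ok,stop,retry}  (⊕→&)
                  • ok:
                    end self-dual
                  • stop:
                    Y self-dual
                  • retry:
                    end self-dual
              • retry:
                recv[Unit] ↦ send[Unit]
                  end self-dual
              • ack:
                recv[Int] ↦ send[Int]
                  Y self-dual

μY.recv[Str].offer{more: recv[Unit].send[Int].recv[Int].end, stop: offer{done: select{more: recv[Bool].Y, done: recv[Bool].Y, err: recv[Bool].Y}, stop: offer{stop: send[Int].end, err: select{ack: Y, stop: Y}, more: recv[Int].Y}, ack: offer{retry: offer{done: end, err: Y, stop: Y}, ok: recv[Str].Y, ack: send[Str].Y}}, retry: select{ack: send[Str].offer{stop: Y, done: Y}, done: offer{retry: select{err: Y, done: end}, ok: send[Int].end, err: select{ok: Y, retry: Y}}, retry: select{done: offer{ok: end, stop: Y, retry: end}, retry: send[Unit].end, ack: send[Int].Y}}}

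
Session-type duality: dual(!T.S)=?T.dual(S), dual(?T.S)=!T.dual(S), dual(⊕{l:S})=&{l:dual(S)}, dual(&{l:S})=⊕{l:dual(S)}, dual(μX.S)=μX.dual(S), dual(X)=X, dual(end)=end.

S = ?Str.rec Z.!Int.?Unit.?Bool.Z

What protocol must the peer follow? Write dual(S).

?Str ↦ !Str
  rec Z ↦ rec Z  (binder kept)
    !Int ↦ ?Int
      ?Unit ↦ !Unit
        ?Bool ↦ !Bool
          Z ↦ Z

!Str.rec Z.?Int.!Unit.!Bool.Z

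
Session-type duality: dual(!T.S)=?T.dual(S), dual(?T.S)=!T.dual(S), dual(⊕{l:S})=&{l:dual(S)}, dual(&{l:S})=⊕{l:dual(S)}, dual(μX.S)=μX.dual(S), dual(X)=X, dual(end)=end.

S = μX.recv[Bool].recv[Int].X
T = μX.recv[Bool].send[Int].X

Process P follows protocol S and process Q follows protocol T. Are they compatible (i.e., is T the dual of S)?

μX vs μX  ✓ (rec unchanged)
  recv[Bool] vs recv[Bool]  ✗ same direction on both sides — not dual

NO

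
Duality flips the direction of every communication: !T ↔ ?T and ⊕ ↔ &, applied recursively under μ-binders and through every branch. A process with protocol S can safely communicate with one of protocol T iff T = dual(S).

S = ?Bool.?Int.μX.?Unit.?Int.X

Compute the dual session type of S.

!Bool.!Int.μX.!Unit.!Int.X

?Bool ↦ !Bool
  ?Int ↦ !Int
    μX ↦ μX  (μ self-dual)
      ?Unit ↦ !Unit
        ?Int ↦ !Int
          X self-dual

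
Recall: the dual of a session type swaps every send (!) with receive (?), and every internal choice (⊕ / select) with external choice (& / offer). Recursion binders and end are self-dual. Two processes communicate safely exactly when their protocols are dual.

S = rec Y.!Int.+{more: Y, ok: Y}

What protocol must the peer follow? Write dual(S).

rec Y = rec Y  (binder kept)
  !Int = ?Int
    +{more,ok} = &{more,ok}  (select→offer)
      • more:
        Y ↦ Y
      • ok:
        Y ↦ Y

rec Y.?Int.&{more: Y, ok: Y}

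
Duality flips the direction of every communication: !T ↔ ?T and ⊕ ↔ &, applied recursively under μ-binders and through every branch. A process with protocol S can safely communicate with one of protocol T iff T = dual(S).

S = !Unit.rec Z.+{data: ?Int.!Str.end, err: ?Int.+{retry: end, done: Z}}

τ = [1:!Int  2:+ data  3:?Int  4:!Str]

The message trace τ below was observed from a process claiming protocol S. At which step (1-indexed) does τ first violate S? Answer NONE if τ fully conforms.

step 1: got !Int, protocol expects !Unit  ✗

1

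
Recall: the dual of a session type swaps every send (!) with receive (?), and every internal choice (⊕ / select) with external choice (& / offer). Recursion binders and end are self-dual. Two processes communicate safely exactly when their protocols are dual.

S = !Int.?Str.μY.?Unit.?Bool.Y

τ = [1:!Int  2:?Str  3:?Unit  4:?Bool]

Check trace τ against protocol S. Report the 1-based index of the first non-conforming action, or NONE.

step 1: !Int  ok  residual = ?Str.μY.…
step 2: ?Str  ok  residual = μY.…
step 3: ?Unit  ok  residual = ?Bool.μY.…
step 4: ?Bool  ok  residual = μY.…
trace exhausted — no violation

NONE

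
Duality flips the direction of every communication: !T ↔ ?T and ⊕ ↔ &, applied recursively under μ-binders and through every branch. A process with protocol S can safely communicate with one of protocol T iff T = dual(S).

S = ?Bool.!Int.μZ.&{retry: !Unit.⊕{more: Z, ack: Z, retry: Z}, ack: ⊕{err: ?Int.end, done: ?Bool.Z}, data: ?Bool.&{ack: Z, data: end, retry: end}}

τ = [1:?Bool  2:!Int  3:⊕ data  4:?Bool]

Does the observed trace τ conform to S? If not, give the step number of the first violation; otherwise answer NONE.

3

step 1: ?Bool  ok  state: !Int.μZ.…
step 2: !Int  ok  state: μZ.…
step 3: got ⊕ data, protocol expects & retry or & ack or & data  ✗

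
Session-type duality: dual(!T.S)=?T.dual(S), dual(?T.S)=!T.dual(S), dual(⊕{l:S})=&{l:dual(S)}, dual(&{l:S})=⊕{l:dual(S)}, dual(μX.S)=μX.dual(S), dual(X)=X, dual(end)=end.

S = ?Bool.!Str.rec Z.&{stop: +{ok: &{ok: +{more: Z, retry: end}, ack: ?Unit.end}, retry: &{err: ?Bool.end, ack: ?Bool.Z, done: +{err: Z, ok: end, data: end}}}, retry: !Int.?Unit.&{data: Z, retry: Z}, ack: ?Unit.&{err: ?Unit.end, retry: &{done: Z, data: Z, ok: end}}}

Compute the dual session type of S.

!Bool.?Str.rec Z.+{stop: &{ok: +{ok: &{more: Z, retry: end}, ack: !Unit.end}, retry: +{err: !Bool.end, ack: !Bool.Z, done: &{err: Z, ok: end, data: end}}}, retry: ?Int.!Unit.+{data: Z, retry: Z}, ack: !Unit.+{err: !Unit.end, retry: +{done: Z, data: Z, ok: end}}}

?Bool ↦ !Bool
  !Str ↦ ?Str
    rec Z ↦ rec Z  (binder kept)
      &{stop,retry,ack} ↦ +{stop,retry,ack}  (&→⊕)
        [stop]
          +{ok,retry} ↦ &{ok,retry}  (⊕→&)
            [ok]
              &{ok,ack} ↦ +{ok,ack}  (&→⊕)
                [ok]
                  +{more,retry} ↦ &{more,retry}  (⊕→&)
                    [more]
                      dual(Z) = Z
                    [retry]
                      dual(end) = end
                [ack]
                  ?Unit ↦ !Unit
                    dual(end) = end
            [retry]
              &{err,ack,done} ↦ +{err,ack,done}  (&→⊕)
                [err]
                  ?Bool ↦ !Bool
                    dual(end) = end
                [ack]
                  ?Bool ↦ !Bool
                    dual(Z) = Z
                [done]
                  +{err,ok,data} ↦ &{err,ok,data}  (⊕→&)
                    [err]
                      dual(Z) = Z
                    [ok]
                      dual(end) = end
                    [data]
                      dual(end) = end
        [retry]
          !Int ↦ ?Int
            ?Unit ↦ !Unit
              &{data,retry} ↦ +{data,retry}  (&→⊕)
                [data]
                  dual(Z) = Z
                [retry]
                  dual(Z) = Z
        [ack]
          ?Unit ↦ !Unit
            &{err,retry} ↦ +{err,retry}  (&→⊕)
              [err]
                ?Unit ↦ !Unit
                  dual(end) = end
              [retry]
                &{done,data,ok} ↦ +{done,data,ok}  (&→⊕)
                  [done]
                    dual(Z) = Z
                  [data]
                    dual(Z) = Z
                  [ok]
                    dual(end) = end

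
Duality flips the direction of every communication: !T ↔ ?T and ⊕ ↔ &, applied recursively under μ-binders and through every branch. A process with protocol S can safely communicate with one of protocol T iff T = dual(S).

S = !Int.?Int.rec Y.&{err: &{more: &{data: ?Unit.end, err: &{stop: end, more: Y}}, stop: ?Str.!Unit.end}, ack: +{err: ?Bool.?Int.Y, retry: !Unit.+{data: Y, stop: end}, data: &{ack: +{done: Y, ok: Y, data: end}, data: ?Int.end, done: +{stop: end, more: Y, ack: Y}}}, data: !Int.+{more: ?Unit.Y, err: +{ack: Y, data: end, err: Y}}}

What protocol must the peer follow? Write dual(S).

?Int.!Int.rec Y.+{err: +{more: +{data: !Unit.end, err: +{stop: end, more: Y}}, stop: !Str.?Unit.end}, ack: &{err: !Bool.!Int.Y, retry: ?Unit.&{data: Y, stop: end}, data: +{ack: &{done: Y, ok: Y, data: end}, data: !Int.end, done: &{stop: end, more: Y, ack: Y}}}, data: ?Int.&{more: !Unit.Y, err: &{ack: Y, data: end, err: Y}}}

!Int ↦ ?Int
  ?Int ↦ !Int
    rec Y ↦ rec Y  (binder kept)
      &{err,ack,data} ↦ +{err,ack,data}  (external→internal)
        [err]
          &{more,stop} ↦ +{more,stop}  (external→internal)
            [more]
              &{data,err} ↦ +{data,err}  (external→internal)
                [data]
                  ?Unit ↦ !Unit
                    dual(end) = end
                [err]
                  &{stop,more} ↦ +{stop,more}  (external→internal)
                    [stop]
                      dual(end) = end
                    [more]
                      dual(Y) = Y
            [stop]
              ?Str ↦ !Str
                !Unit ↦ ?Unit
                  dual(end) = end
        [ack]
          +{err,retry,data} ↦ &{err,retry,data}  (select→offer)
            [err]
              ?Bool ↦ !Bool
                ?Int ↦ !Int
                  dual(Y) = Y
            [retry]
              !Unit ↦ ?Unit
                +{data,stop} ↦ &{data,stop}  (select→offer)
                  [data]
                    dual(Y) = Y
                  [stop]
                    dual(end) = end
            [data]
              &{ack,data,done} ↦ +{ack,data,done}  (external→internal)
                [ack]
                  +{done,ok,data} ↦ &{done,ok,data}  (select→offer)
                    [done]
                      dual(Y) = Y
                    [ok]
                      dual(Y) = Y
                    [data]
                      dual(end) = end
                [data]
                  ?Int ↦ !Int
                    dual(end) = end
                [done]
                  +{stop,more,ack} ↦ &{stop,more,ack}  (select→offer)
                    [stop]
                      dual(end) = end
                    [more]
                      dual(Y) = Y
                    [ack]
                      dual(Y) = Y
        [data]
          !Int ↦ ?Int
            +{more,err} ↦ &{more,err}  (select→offer)
              [more]
                ?Unit ↦ !Unit
                  dual(Y) = Y
              [err]
                +{ack,data,err} ↦ &{ack,data,err}  (select→offer)
                  [ack]
                    dual(Y) = Y
                  [data]
                    dual(end) = end
                  [err]
                    dual(Y) = Y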